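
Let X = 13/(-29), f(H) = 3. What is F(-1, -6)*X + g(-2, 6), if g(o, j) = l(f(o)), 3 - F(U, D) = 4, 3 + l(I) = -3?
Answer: -161/29 ≈ -5.5517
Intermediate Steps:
l(I) = -6 (l(I) = -3 - 3 = -6)
F(U, D) = -1 (F(U, D) = 3 - 1*4 = 3 - 4 = -1)
X = -13/29 (X = 13*(-1/29) = -13/29 ≈ -0.44828)
g(o, j) = -6
F(-1, -6)*X + g(-2, 6) = -1*(-13/29) - 6 = 13/29 - 6 = -161/29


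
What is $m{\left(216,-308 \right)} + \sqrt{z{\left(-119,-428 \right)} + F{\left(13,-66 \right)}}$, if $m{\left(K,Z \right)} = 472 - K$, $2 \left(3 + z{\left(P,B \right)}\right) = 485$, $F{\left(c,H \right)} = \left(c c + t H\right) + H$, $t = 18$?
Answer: $256 + \frac{i \sqrt{3382}}{2} \approx 256.0 + 29.077 i$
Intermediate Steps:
$F{\left(c,H \right)} = c^{2} + 19 H$ ($F{\left(c,H \right)} = \left(c c + 18 H\right) + H = \left(c^{2} + 18 H\right) + H = c^{2} + 19 H$)
$z{\left(P,B \right)} = \frac{479}{2}$ ($z{\left(P,B \right)} = -3 + \frac{1}{2} \cdot 485 = -3 + \frac{485}{2} = \frac{479}{2}$)
$m{\left(216,-308 \right)} + \sqrt{z{\left(-119,-428 \right)} + F{\left(13,-66 \right)}} = \left(472 - 216\right) + \sqrt{\frac{479}{2} + \left(13^{2} + 19 \left(-66\right)\right)} = \left(472 - 216\right) + \sqrt{\frac{479}{2} + \left(169 - 1254\right)} = 256 + \sqrt{\frac{479}{2} - 1085} = 256 + \sqrt{- \frac{1691}{2}} = 256 + \frac{i \sqrt{3382}}{2}$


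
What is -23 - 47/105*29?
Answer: -3778/105 ≈ -35.981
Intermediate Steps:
-23 - 47/105*29 = -23 - 1363/105 = -3778/105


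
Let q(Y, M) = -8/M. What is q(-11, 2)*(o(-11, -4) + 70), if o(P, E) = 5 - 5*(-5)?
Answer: -400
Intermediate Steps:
o(P, E) = 30 (o(P, E) = 5 + 25 = 30)
q(-11, 2)*(o(-11, -4) + 70) = (-8/2)*(30 + 70) = -8*1/2*100 = -4*100 = -400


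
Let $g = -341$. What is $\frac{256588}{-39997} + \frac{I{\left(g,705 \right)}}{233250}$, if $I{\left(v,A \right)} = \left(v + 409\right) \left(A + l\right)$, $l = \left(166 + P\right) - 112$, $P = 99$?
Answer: $- \frac{416779464}{67603625} \approx -6.165$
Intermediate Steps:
$l = 153$ ($l = \left(166 + 99\right) - 112 = 265 - 112 = 153$)
$I{\left(v,A \right)} = \left(153 + A\right) \left(409 + v\right)$ ($I{\left(v,A \right)} = \left(v + 409\right) \left(A + 153\right) = \left(409 + v\right) \left(153 + A\right) = \left(153 + A\right) \left(409 + v\right)$)
$\frac{256588}{-39997} + \frac{I{\left(g,705 \right)}}{233250} = \frac{256588}{-39997} + \frac{62577 + 153 \left(-341\right) + 409 \cdot 705 + 705 \left(-341\right)}{233250} = 256588 \left(- \frac{1}{39997}\right) + \left(62577 - 52173 + 288345 - 240405\right) \frac{1}{233250} = - \frac{11156}{1739} + 58344 \cdot \frac{1}{233250} = - \frac{11156}{1739} + \frac{9724}{38875} = - \frac{416779464}{67603625}$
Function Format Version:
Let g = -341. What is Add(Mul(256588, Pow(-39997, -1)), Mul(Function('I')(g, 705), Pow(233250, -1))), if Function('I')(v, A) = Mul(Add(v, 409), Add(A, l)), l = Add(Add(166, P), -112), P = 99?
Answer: Rational(-416779464, 67603625) ≈ -6.1650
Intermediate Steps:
l = 153 (l = Add(Add(166, 99), -112) = Add(265, -112) = 153)
Function('I')(v, A) = Mul(Add(153, A), Add(409, v)) (Function('I')(v, A) = Mul(Add(v, 409), Add(A, 153)) = Mul(Add(409, v), Add(153, A)) = Mul(Add(153, A), Add(409, v)))
Add(Mul(256588, Pow(-39997, -1)), Mul(Function('I')(g, 705), Pow(233250, -1))) = Add(Mul(256588, Pow(-39997, -1)), Mul(Add(62577, Mul(153, -341), Mul(409, 705), Mul(705, -341)), Pow(233250, -1))) = Add(Mul(256588, Rational(-1, 39997)), Mul(Add(62577, -52173, 288345, -240405), Rational(1, 233250))) = Add(Rational(-11156, 1739), Mul(58344, Rational(1, 233250))) = Add(Rational(-11156, 1739), Rational(9724, 38875)) = Rational(-416779464, 67603625)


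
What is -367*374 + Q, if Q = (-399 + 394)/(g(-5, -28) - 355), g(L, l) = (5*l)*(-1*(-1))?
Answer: -13588541/99 ≈ -1.3726e+5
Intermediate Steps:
g(L, l) = 5*l (g(L, l) = (5*l)*1 = 5*l)
Q = 1/99 (Q = (-399 + 394)/(5*(-28) - 355) = -5/(-140 - 355) = -5/(-495) = -5*(-1/495) = 1/99 ≈ 0.010101)
-367*374 + Q = -367*374 + 1/99 = -137258 + 1/99 = -13588541/99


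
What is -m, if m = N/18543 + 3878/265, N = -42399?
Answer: -2889239/233995 ≈ -12.347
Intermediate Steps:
m = 2889239/233995 (m = -42399/18543 + 3878/265 = -42399*1/18543 + 3878*(1/265) = -2019/883 + 3878/265 = 2889239/233995 ≈ 12.347)
-m = -1*2889239/233995 = -2889239/233995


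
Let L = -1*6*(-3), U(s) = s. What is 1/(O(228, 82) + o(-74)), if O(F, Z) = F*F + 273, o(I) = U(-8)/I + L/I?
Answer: 37/1933504 ≈ 1.9136e-5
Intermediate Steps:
L = 18 (L = -6*(-3) = 18)
o(I) = 10/I (o(I) = -8/I + 18/I = 10/I)
O(F, Z) = 273 + F² (O(F, Z) = F² + 273 = 273 + F²)
1/(O(228, 82) + o(-74)) = 1/((273 + 228²) + 10/(-74)) = 1/((273 + 51984) + 10*(-1/74)) = 1/(52257 - 5/37) = 1/(1933504/37) = 37/1933504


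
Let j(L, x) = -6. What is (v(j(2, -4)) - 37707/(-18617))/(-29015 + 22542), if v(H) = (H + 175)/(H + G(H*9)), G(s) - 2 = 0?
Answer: 2995445/482031364 ≈ 0.0062142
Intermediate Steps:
G(s) = 2 (G(s) = 2 + 0 = 2)
v(H) = (175 + H)/(2 + H) (v(H) = (H + 175)/(H + 2) = (175 + H)/(2 + H))
(v(j(2, -4)) - 37707/(-18617))/(-29015 + 22542) = ((175 - 6)/(2 - 6) - 37707/(-18617))/(-29015 + 22542) = (169/(-4) - 37707*(-1/18617))/(-6473) = (-¼*169 + 37707/18617)*(-1/6473) = (-169/4 + 37707/18617)*(-1/6473) = -2995445/74468*(-1/6473) = 2995445/482031364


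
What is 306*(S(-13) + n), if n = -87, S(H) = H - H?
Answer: -26622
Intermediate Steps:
S(H) = 0
306*(S(-13) + n) = 306*(0 - 87) = 306*(-87) = -26622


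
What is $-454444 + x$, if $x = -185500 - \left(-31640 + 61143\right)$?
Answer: $-669447$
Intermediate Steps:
$x = -215003$ ($x = -185500 - 29503 = -215003$)
$-454444 + x = -454444 - 215003 = -669447$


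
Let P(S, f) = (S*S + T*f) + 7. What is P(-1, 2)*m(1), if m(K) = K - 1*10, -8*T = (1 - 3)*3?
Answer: -171/2 ≈ -85.500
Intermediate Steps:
T = ¾ (T = -(1 - 3)*3/8 = -(-1)*3/4 = -⅛*(-6) = ¾ ≈ 0.75000)
m(K) = -10 + K (m(K) = K - 10 = -10 + K)
P(S, f) = 7 + S² + 3*f/4 (P(S, f) = (S*S + 3*f/4) + 7 = (S² + 3*f/4) + 7 = 7 + S² + 3*f/4)
P(-1, 2)*m(1) = (7 + (-1)² + (¾)*2)*(-10 + 1) = (7 + 1 + 3/2)*(-9) = (19/2)*(-9) = -171/2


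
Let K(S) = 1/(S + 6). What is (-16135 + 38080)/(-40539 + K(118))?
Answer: -49476/91397 ≈ -0.54133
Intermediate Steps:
K(S) = 1/(6 + S)
(-16135 + 38080)/(-40539 + K(118)) = (-16135 + 38080)/(-40539 + 1/(6 + 118)) = 21945/(-40539 + 1/124) = 21945/(-5026835/124) = 21945*(-124/5026835) = -49476/91397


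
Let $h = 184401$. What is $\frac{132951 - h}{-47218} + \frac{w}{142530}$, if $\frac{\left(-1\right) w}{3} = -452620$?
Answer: $\frac{1190810033}{112166359} \approx 10.616$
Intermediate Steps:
$w = 1357860$ ($w = \left(-3\right) \left(-452620\right) = 1357860$)
$\frac{132951 - h}{-47218} + \frac{w}{142530} = \frac{132951 - 184401}{-47218} + \frac{1357860}{142530} = \left(132951 - 184401\right) \left(- \frac{1}{47218}\right) + 1357860 \cdot \frac{1}{142530} = \left(-51450\right) \left(- \frac{1}{47218}\right) + \frac{45262}{4751} = \frac{25725}{23609} + \frac{45262}{4751} = \frac{1190810033}{112166359}$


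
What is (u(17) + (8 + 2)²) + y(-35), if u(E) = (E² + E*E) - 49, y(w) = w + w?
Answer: 559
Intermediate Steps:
y(w) = 2*w
u(E) = -49 + 2*E² (u(E) = (E² + E²) - 49 = 2*E² - 49 = -49 + 2*E²)
(u(17) + (8 + 2)²) + y(-35) = ((-49 + 2*17²) + (8 + 2)²) + 2*(-35) = ((-49 + 2*289) + 10²) - 70 = ((-49 + 578) + 100) - 70 = (529 + 100) - 70 = 629 - 70 = 559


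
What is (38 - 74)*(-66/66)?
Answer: 36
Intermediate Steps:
(38 - 74)*(-66/66) = -(-2376)/66 = -36*(-1) = 36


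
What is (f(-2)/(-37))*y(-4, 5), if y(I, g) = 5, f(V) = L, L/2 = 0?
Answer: 0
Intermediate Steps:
L = 0 (L = 2*0 = 0)
f(V) = 0
(f(-2)/(-37))*y(-4, 5) = (0/(-37))*5 = (0*(-1/37))*5 = 0*5 = 0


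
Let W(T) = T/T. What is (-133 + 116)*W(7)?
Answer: -17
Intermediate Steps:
W(T) = 1
(-133 + 116)*W(7) = (-133 + 116)*1 = -17*1 = -17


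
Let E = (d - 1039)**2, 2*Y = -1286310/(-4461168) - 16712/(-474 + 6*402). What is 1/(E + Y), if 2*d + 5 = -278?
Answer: 1440957264/2008083579023533 ≈ 7.1758e-7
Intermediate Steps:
d = -283/2 (d = -5/2 + (1/2)*(-278) = -5/2 - 139 = -283/2 ≈ -141.50)
Y = -6005180903/1440957264 (Y = (-1286310/(-4461168) - 16712/(-474 + 6*402))/2 = (-1286310*(-1/4461168) - 16712/(-474 + 2412))/2 = (214385/743528 - 16712/1938)/2 = (214385/743528 - 16712*1/1938)/2 = (214385/743528 - 8356/969)/2 = (1/2)*(-6005180903/720478632) = -6005180903/1440957264 ≈ -4.1675)
E = 5574321/4 (E = (-283/2 - 1039)**2 = (-2361/2)**2 = 5574321/4 ≈ 1.3936e+6)
1/(E + Y) = 1/(5574321/4 - 6005180903/1440957264) = 1/(2008083579023533/1440957264) = 1440957264/2008083579023533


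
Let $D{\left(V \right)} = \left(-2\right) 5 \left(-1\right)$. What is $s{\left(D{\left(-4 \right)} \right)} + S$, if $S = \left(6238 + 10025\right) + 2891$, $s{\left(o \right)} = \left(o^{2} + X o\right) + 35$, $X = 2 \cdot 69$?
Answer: $20669$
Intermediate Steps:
$X = 138$
$D{\left(V \right)} = 10$ ($D{\left(V \right)} = \left(-10\right) \left(-1\right) = 10$)
$s{\left(o \right)} = 35 + o^{2} + 138 o$ ($s{\left(o \right)} = \left(o^{2} + 138 o\right) + 35 = 35 + o^{2} + 138 o$)
$S = 19154$ ($S = 16263 + 2891 = 19154$)
$s{\left(D{\left(-4 \right)} \right)} + S = \left(35 + 10^{2} + 138 \cdot 10\right) + 19154 = \left(35 + 100 + 1380\right) + 19154 = 1515 + 19154 = 20669$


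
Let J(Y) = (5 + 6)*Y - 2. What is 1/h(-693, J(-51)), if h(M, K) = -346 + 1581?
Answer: 1/1235 ≈ 0.00080972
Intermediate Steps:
J(Y) = -2 + 11*Y (J(Y) = 11*Y - 2 = -2 + 11*Y)
h(M, K) = 1235
1/h(-693, J(-51)) = 1/1235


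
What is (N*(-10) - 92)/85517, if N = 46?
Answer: -552/85517 ≈ -0.0064549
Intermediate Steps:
(N*(-10) - 92)/85517 = (46*(-10) - 92)/85517 = (-460 - 92)*(1/85517) = -552*1/85517 = -552/85517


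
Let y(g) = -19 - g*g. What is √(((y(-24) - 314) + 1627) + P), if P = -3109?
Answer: I*√2391 ≈ 48.898*I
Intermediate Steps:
y(g) = -19 - g²
√(((y(-24) - 314) + 1627) + P) = √((((-19 - 1*(-24)²) - 314) + 1627) - 3109) = √((((-19 - 1*576) - 314) + 1627) - 3109) = √((((-19 - 576) - 314) + 1627) - 3109) = √(((-595 - 314) + 1627) - 3109) = √((-909 + 1627) - 3109) = √(718 - 3109) = √(-2391) = I*√2391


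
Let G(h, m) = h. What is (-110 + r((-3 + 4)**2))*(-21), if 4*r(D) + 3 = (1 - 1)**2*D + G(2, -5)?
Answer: 9261/4 ≈ 2315.3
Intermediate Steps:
r(D) = -1/4 (r(D) = -3/4 + ((1 - 1)**2*D + 2)/4 = -3/4 + (0**2*D + 2)/4 = -3/4 + (0*D + 2)/4 = -3/4 + (0 + 2)/4 = -3/4 + (1/4)*2 = -3/4 + 1/2 = -1/4)
(-110 + r((-3 + 4)**2))*(-21) = (-110 - 1/4)*(-21) = -441/4*(-21) = 9261/4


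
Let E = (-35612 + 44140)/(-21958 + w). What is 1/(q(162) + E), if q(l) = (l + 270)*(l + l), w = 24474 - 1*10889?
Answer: 8373/1171943536 ≈ 7.1445e-6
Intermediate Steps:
w = 13585 (w = 24474 - 10889 = 13585)
q(l) = 2*l*(270 + l) (q(l) = (270 + l)*(2*l) = 2*l*(270 + l))
E = -8528/8373 (E = (-35612 + 44140)/(-21958 + 13585) = 8528/(-8373) = 8528*(-1/8373) = -8528/8373 ≈ -1.0185)
1/(q(162) + E) = 1/(2*162*(270 + 162) - 8528/8373) = 1/(2*162*432 - 8528/8373) = 1/(139968 - 8528/8373) = 1/(1171943536/8373) = 8373/1171943536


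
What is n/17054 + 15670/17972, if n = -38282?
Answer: -105191981/76623622 ≈ -1.3728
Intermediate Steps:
n/17054 + 15670/17972 = -38282/17054 + 15670/17972 = -38282*1/17054 + 15670*(1/17972) = -19141/8527 + 7835/8986 = -105191981/76623622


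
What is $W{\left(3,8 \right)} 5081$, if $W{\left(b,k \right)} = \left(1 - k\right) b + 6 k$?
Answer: $137187$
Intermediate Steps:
$W{\left(b,k \right)} = 6 k + b \left(1 - k\right)$ ($W{\left(b,k \right)} = b \left(1 - k\right) + 6 k = 6 k + b \left(1 - k\right)$)
$W{\left(3,8 \right)} 5081 = \left(3 + 6 \cdot 8 - 3 \cdot 8\right) 5081 = \left(3 + 48 - 24\right) 5081 = 27 \cdot 5081 = 137187$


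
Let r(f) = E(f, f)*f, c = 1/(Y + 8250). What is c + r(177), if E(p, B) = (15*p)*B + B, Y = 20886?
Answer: 2424401432065/29136 ≈ 8.3210e+7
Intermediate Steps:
E(p, B) = B + 15*B*p (E(p, B) = 15*B*p + B = B + 15*B*p)
c = 1/29136 (c = 1/(20886 + 8250) = 1/29136 ≈ 3.4322e-5)
r(f) = f²*(1 + 15*f) (r(f) = (f*(1 + 15*f))*f = f²*(1 + 15*f))
c + r(177) = 1/29136 + 177²*(1 + 15*177) = 1/29136 + 31329*(1 + 2655) = 1/29136 + 31329*2656 = 1/29136 + 83209824 = 2424401432065/29136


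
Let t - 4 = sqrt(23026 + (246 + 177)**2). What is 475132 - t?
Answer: 475128 - 13*sqrt(1195) ≈ 4.7468e+5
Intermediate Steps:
t = 4 + 13*sqrt(1195) (t = 4 + sqrt(23026 + (246 + 177)**2) = 4 + sqrt(23026 + 423**2) = 4 + sqrt(23026 + 178929) = 4 + sqrt(201955) = 4 + 13*sqrt(1195) ≈ 453.39)
475132 - t = 475132 - (4 + 13*sqrt(1195)) = 475132 + (-4 - 13*sqrt(1195)) = 475128 - 13*sqrt(1195)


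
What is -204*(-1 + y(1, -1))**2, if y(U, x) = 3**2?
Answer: -13056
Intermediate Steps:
y(U, x) = 9
-204*(-1 + y(1, -1))**2 = -204*(-1 + 9)**2 = -204*8**2 = -204*64 = -13056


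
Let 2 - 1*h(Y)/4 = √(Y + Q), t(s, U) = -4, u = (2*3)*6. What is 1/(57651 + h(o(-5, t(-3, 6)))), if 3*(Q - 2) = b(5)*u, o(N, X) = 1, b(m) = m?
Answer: 8237/474937039 + 12*√7/3324559273 ≈ 1.7353e-5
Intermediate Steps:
u = 36 (u = 6*6 = 36)
Q = 62 (Q = 2 + (5*36)/3 = 2 + (⅓)*180 = 2 + 60 = 62)
h(Y) = 8 - 4*√(62 + Y) (h(Y) = 8 - 4*√(Y + 62) = 8 - 4*√(62 + Y))
1/(57651 + h(o(-5, t(-3, 6)))) = 1/(57651 + (8 - 4*√(62 + 1))) = 1/(57651 + (8 - 12*√7)) = 1/(57659 - 12*√7)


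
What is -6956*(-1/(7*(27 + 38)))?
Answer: 6956/455 ≈ 15.288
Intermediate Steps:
-6956*(-1/(7*(27 + 38))) = -6956/(65*(-7)) = -6956/(-455) = -6956*(-1/455) = 6956/455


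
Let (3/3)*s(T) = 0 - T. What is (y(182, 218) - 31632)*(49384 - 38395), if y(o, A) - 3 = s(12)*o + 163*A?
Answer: 18912069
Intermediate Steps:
s(T) = -T (s(T) = 0 - T = -T)
y(o, A) = 3 - 12*o + 163*A (y(o, A) = 3 + ((-1*12)*o + 163*A) = 3 + (-12*o + 163*A) = 3 - 12*o + 163*A)
(y(182, 218) - 31632)*(49384 - 38395) = ((3 - 12*182 + 163*218) - 31632)*(49384 - 38395) = ((3 - 2184 + 35534) - 31632)*10989 = (33353 - 31632)*10989 = 1721*10989 = 18912069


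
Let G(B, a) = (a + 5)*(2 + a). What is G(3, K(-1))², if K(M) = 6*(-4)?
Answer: 174724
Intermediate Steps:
K(M) = -24
G(B, a) = (2 + a)*(5 + a) (G(B, a) = (5 + a)*(2 + a) = (2 + a)*(5 + a))
G(3, K(-1))² = (10 + (-24)² + 7*(-24))² = (10 + 576 - 168)² = 418² = 174724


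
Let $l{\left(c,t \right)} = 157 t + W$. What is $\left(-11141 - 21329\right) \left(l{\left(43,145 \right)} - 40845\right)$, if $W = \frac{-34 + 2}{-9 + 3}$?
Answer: $\frac{1760653280}{3} \approx 5.8688 \cdot 10^{8}$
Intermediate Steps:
$W = \frac{16}{3}$ ($W = - \frac{32}{-6} = \left(-32\right) \left(- \frac{1}{6}\right) = \frac{16}{3} \approx 5.3333$)
$l{\left(c,t \right)} = \frac{16}{3} + 157 t$ ($l{\left(c,t \right)} = 157 t + \frac{16}{3} = \frac{16}{3} + 157 t$)
$\left(-11141 - 21329\right) \left(l{\left(43,145 \right)} - 40845\right) = \left(-11141 - 21329\right) \left(\left(\frac{16}{3} + 157 \cdot 145\right) - 40845\right) = - 32470 \left(\left(\frac{16}{3} + 22765\right) - 40845\right) = - 32470 \left(\frac{68311}{3} - 40845\right) = \left(-32470\right) \left(- \frac{54224}{3}\right) = \frac{1760653280}{3}$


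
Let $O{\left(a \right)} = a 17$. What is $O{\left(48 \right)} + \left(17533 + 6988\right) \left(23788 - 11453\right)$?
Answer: $302467351$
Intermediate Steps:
$O{\left(a \right)} = 17 a$
$O{\left(48 \right)} + \left(17533 + 6988\right) \left(23788 - 11453\right) = 17 \cdot 48 + \left(17533 + 6988\right) \left(23788 - 11453\right) = 816 + 24521 \cdot 12335 = 816 + 302466535 = 302467351$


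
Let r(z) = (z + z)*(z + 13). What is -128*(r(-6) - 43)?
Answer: 16256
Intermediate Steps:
r(z) = 2*z*(13 + z) (r(z) = (2*z)*(13 + z) = 2*z*(13 + z))
-128*(r(-6) - 43) = -128*(2*(-6)*(13 - 6) - 43) = -128*(2*(-6)*7 - 43) = -128*(-84 - 43) = -128*(-127) = 16256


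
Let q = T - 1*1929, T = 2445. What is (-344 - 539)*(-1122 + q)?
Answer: 535098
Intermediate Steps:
q = 516 (q = 2445 - 1*1929 = 2445 - 1929 = 516)
(-344 - 539)*(-1122 + q) = (-344 - 539)*(-1122 + 516) = -883*(-606) = 535098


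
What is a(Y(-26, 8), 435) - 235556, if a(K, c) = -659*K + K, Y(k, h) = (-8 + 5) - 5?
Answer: -230292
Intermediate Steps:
Y(k, h) = -8 (Y(k, h) = -3 - 5 = -8)
a(K, c) = -658*K
a(Y(-26, 8), 435) - 235556 = -658*(-8) - 235556 = 5264 - 235556 = -230292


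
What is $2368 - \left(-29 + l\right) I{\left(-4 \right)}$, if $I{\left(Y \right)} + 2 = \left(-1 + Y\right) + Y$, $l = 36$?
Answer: $2445$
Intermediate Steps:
$I{\left(Y \right)} = -3 + 2 Y$ ($I{\left(Y \right)} = -2 + \left(\left(-1 + Y\right) + Y\right) = -2 + \left(-1 + 2 Y\right) = -3 + 2 Y$)
$2368 - \left(-29 + l\right) I{\left(-4 \right)} = 2368 - \left(-29 + 36\right) \left(-3 + 2 \left(-4\right)\right) = 2368 - 7 \left(-3 - 8\right) = 2368 - 7 \left(-11\right) = 2368 - -77 = 2368 + 77 = 2445$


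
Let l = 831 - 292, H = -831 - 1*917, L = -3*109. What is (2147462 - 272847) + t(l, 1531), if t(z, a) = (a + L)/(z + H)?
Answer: 2266408331/1209 ≈ 1.8746e+6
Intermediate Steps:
L = -327
H = -1748 (H = -831 - 917 = -1748)
l = 539
t(z, a) = (-327 + a)/(-1748 + z) (t(z, a) = (a - 327)/(z - 1748) = (-327 + a)/(-1748 + z))
(2147462 - 272847) + t(l, 1531) = (2147462 - 272847) + (-327 + 1531)/(-1748 + 539) = 1874615 + 1204/(-1209) = 1874615 - 1/1209*1204 = 1874615 - 1204/1209 = 2266408331/1209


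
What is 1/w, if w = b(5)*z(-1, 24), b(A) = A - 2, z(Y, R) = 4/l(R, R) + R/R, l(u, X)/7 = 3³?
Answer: 63/193 ≈ 0.32643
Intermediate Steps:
l(u, X) = 189 (l(u, X) = 7*3³ = 7*27 = 189)
z(Y, R) = 193/189 (z(Y, R) = 4/189 + R/R = 4*(1/189) + 1 = 4/189 + 1 = 193/189)
b(A) = -2 + A
w = 193/63 (w = (-2 + 5)*(193/189) = 3*(193/189) = 193/63 ≈ 3.0635)
1/w = 1/(193/63) = 63/193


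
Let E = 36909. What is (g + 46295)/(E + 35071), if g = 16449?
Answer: 15686/17995 ≈ 0.87169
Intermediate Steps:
(g + 46295)/(E + 35071) = (16449 + 46295)/(36909 + 35071) = 62744/71980 = 62744*(1/71980) = 15686/17995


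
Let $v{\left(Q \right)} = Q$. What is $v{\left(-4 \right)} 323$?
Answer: $-1292$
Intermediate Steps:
$v{\left(-4 \right)} 323 = \left(-4\right) 323 = -1292$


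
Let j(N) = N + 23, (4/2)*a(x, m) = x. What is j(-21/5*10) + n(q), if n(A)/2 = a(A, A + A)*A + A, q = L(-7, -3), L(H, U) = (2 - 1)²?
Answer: -16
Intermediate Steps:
a(x, m) = x/2
L(H, U) = 1 (L(H, U) = 1² = 1)
q = 1
j(N) = 23 + N
n(A) = A² + 2*A (n(A) = 2*((A/2)*A + A) = 2*(A²/2 + A) = 2*(A + A²/2) = A² + 2*A)
j(-21/5*10) + n(q) = (23 - 21/5*10) + 1*(2 + 1) = (23 - 21*⅕*10) + 1*3 = (23 - 21/5*10) + 3 = (23 - 42) + 3 = -19 + 3 = -16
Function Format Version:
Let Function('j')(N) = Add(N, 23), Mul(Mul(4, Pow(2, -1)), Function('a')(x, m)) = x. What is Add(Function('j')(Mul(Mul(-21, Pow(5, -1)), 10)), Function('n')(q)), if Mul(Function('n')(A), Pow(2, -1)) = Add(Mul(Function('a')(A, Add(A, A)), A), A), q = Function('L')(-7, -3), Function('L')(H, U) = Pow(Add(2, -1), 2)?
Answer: -16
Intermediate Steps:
Function('a')(x, m) = Mul(Rational(1, 2), x)
Function('L')(H, U) = 1 (Function('L')(H, U) = Pow(1, 2) = 1)
q = 1
Function('j')(N) = Add(23, N)
Function('n')(A) = Add(Pow(A, 2), Mul(2, A)) (Function('n')(A) = Mul(2, Add(Mul(Mul(Rational(1, 2), A), A), A)) = Mul(2, Add(Mul(Rational(1, 2), Pow(A, 2)), A)) = Mul(2, Add(A, Mul(Rational(1, 2), Pow(A, 2)))) = Add(Pow(A, 2), Mul(2, A)))
Add(Function('j')(Mul(Mul(-21, Pow(5, -1)), 10)), Function('n')(q)) = Add(Add(23, Mul(Mul(-21, Pow(5, -1)), 10)), Mul(1, Add(2, 1))) = Add(Add(23, Mul(Mul(-21, Rational(1, 5)), 10)), Mul(1, 3)) = Add(Add(23, Mul(Rational(-21, 5), 10)), 3) = Add(Add(23, -42), 3) = Add(-19, 3) = -16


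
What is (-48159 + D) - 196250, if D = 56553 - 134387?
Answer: -322243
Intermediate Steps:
D = -77834
(-48159 + D) - 196250 = (-48159 - 77834) - 196250 = -125993 - 196250 = -322243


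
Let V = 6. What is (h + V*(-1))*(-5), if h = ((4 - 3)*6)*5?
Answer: -120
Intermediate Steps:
h = 30 (h = (1*6)*5 = 6*5 = 30)
(h + V*(-1))*(-5) = (30 + 6*(-1))*(-5) = (30 - 6)*(-5) = 24*(-5) = -120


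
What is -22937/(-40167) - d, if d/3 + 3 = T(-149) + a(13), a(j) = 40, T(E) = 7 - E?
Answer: -23233756/40167 ≈ -578.43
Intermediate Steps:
d = 579 (d = -9 + 3*((7 - 1*(-149)) + 40) = -9 + 3*((7 + 149) + 40) = -9 + 3*(156 + 40) = -9 + 3*196 = -9 + 588 = 579)
-22937/(-40167) - d = -22937/(-40167) - 1*579 = -22937*(-1/40167) - 579 = 22937/40167 - 579 = -23233756/40167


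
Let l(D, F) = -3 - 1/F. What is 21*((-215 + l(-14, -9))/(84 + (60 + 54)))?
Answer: -13727/594 ≈ -23.109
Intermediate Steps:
21*((-215 + l(-14, -9))/(84 + (60 + 54))) = 21*((-215 + (-3 - 1/(-9)))/(84 + (60 + 54))) = 21*((-215 + (-3 - 1*(-⅑)))/(84 + 114)) = 21*((-215 + (-3 + ⅑))/198) = 21*((-215 - 26/9)*(1/198)) = 21*(-1961/9*1/198) = 21*(-1961/1782) = -13727/594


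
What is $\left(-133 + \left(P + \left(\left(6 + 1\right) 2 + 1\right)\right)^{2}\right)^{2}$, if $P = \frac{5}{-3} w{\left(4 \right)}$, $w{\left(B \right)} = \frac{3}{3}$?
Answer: $\frac{162409}{81} \approx 2005.0$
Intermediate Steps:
$w{\left(B \right)} = 1$ ($w{\left(B \right)} = 3 \cdot \frac{1}{3} = 1$)
$P = - \frac{5}{3}$ ($P = \frac{5}{-3} \cdot 1 = 5 \left(- \frac{1}{3}\right) 1 = \left(- \frac{5}{3}\right) 1 = - \frac{5}{3} \approx -1.6667$)
$\left(-133 + \left(P + \left(\left(6 + 1\right) 2 + 1\right)\right)^{2}\right)^{2} = \left(-133 + \left(- \frac{5}{3} + \left(\left(6 + 1\right) 2 + 1\right)\right)^{2}\right)^{2} = \left(-133 + \left(- \frac{5}{3} + \left(7 \cdot 2 + 1\right)\right)^{2}\right)^{2} = \left(-133 + \left(- \frac{5}{3} + \left(14 + 1\right)\right)^{2}\right)^{2} = \left(-133 + \left(- \frac{5}{3} + 15\right)^{2}\right)^{2} = \left(-133 + \left(\frac{40}{3}\right)^{2}\right)^{2} = \left(-133 + \frac{1600}{9}\right)^{2} = \left(\frac{403}{9}\right)^{2} = \frac{162409}{81}$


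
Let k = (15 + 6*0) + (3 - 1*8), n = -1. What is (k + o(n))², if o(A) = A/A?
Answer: 121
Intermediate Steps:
k = 10 (k = (15 + 0) + (3 - 8) = 15 - 5 = 10)
o(A) = 1
(k + o(n))² = (10 + 1)² = 11² = 121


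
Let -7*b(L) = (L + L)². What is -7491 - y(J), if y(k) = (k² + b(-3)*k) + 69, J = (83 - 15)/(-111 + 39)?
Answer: -17159119/2268 ≈ -7565.8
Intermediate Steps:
b(L) = -4*L²/7 (b(L) = -(L + L)²/7 = -4*L²/7)
J = -17/18 (J = 68/(-72) = 68*(-1/72) = -17/18 ≈ -0.94444)
y(k) = 69 + k² - 36*k/7 (y(k) = (k² + (-4/7*(-3)²)*k) + 69 = (k² + (-4/7*9)*k) + 69 = (k² - 36*k/7) + 69 = 69 + k² - 36*k/7)
-7491 - y(J) = -7491 - (69 + (-17/18)² - 36/7*(-17/18)) = -7491 - (69 + 289/324 + 34/7) = -7491 - 1*169531/2268 = -7491 - 169531/2268 = -17159119/2268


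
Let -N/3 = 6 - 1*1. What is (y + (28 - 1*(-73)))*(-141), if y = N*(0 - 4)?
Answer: -22701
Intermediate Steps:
N = -15 (N = -3*(6 - 1*1) = -3*(6 - 1) = -3*5 = -15)
y = 60 (y = -15*(0 - 4) = -15*(-4) = 60)
(y + (28 - 1*(-73)))*(-141) = (60 + (28 - 1*(-73)))*(-141) = (60 + (28 + 73))*(-141) = (60 + 101)*(-141) = 161*(-141) = -22701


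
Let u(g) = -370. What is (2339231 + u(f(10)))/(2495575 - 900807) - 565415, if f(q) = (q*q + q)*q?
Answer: -128814772837/227824 ≈ -5.6541e+5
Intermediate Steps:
f(q) = q*(q + q²) (f(q) = (q² + q)*q = (q + q²)*q = q*(q + q²))
(2339231 + u(f(10)))/(2495575 - 900807) - 565415 = (2339231 - 370)/(2495575 - 900807) - 565415 = 2338861/1594768 - 565415 = 2338861*(1/1594768) - 565415 = 334123/227824 - 565415 = -128814772837/227824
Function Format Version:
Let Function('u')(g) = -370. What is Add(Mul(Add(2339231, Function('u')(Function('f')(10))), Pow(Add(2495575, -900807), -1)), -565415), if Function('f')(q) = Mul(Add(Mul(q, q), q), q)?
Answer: Rational(-128814772837, 227824) ≈ -5.6541e+5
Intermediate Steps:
Function('f')(q) = Mul(q, Add(q, Pow(q, 2))) (Function('f')(q) = Mul(Add(Pow(q, 2), q), q) = Mul(Add(q, Pow(q, 2)), q) = Mul(q, Add(q, Pow(q, 2))))
Add(Mul(Add(2339231, Function('u')(Function('f')(10))), Pow(Add(2495575, -900807), -1)), -565415) = Add(Mul(Add(2339231, -370), Pow(Add(2495575, -900807), -1)), -565415) = Add(Mul(2338861, Pow(1594768, -1)), -565415) = Add(Mul(2338861, Rational(1, 1594768)), -565415) = Add(Rational(334123, 227824), -565415) = Rational(-128814772837, 227824)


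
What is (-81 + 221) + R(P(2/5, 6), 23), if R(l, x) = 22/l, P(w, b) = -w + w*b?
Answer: 151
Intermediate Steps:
P(w, b) = -w + b*w
(-81 + 221) + R(P(2/5, 6), 23) = (-81 + 221) + 22/(((2/5)*(-1 + 6))) = 140 + 22/(((2*(1/5))*5)) = 140 + 22/(((2/5)*5)) = 140 + 22/2 = 140 + 22*(1/2) = 140 + 11 = 151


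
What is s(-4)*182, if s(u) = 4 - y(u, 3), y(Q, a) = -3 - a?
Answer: 1820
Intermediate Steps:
s(u) = 10 (s(u) = 4 - (-3 - 1*3) = 4 - (-3 - 3) = 4 - 1*(-6) = 4 + 6 = 10)
s(-4)*182 = 10*182 = 1820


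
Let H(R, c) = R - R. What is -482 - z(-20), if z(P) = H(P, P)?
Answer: -482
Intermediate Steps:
H(R, c) = 0
z(P) = 0
-482 - z(-20) = -482 - 1*0 = -482 + 0 = -482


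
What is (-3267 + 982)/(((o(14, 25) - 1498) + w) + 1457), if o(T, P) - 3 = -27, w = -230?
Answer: 457/59 ≈ 7.7458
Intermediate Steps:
o(T, P) = -24 (o(T, P) = 3 - 27 = -24)
(-3267 + 982)/(((o(14, 25) - 1498) + w) + 1457) = (-3267 + 982)/(((-24 - 1498) - 230) + 1457) = -2285/((-1522 - 230) + 1457) = -2285/(-1752 + 1457) = -2285/(-295) = -2285*(-1/295) = 457/59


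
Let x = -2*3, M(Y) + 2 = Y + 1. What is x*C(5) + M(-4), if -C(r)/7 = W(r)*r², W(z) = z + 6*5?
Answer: 36745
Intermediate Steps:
W(z) = 30 + z (W(z) = z + 30 = 30 + z)
C(r) = -7*r²*(30 + r) (C(r) = -7*(30 + r)*r² = -7*r²*(30 + r))
M(Y) = -1 + Y (M(Y) = -2 + (Y + 1) = -2 + (1 + Y) = -1 + Y)
x = -6
x*C(5) + M(-4) = -42*5²*(-30 - 1*5) + (-1 - 4) = -42*25*(-30 - 5) - 5 = -42*25*(-35) - 5 = -6*(-6125) - 5 = 36750 - 5 = 36745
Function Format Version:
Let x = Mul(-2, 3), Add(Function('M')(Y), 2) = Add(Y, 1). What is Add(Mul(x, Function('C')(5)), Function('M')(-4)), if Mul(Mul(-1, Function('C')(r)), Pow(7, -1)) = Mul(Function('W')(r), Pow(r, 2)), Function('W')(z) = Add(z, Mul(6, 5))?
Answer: 36745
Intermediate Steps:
Function('W')(z) = Add(30, z) (Function('W')(z) = Add(z, 30) = Add(30, z))
Function('C')(r) = Mul(-7, Pow(r, 2), Add(30, r)) (Function('C')(r) = Mul(-7, Mul(Add(30, r), Pow(r, 2))) = Mul(-7, Mul(Pow(r, 2), Add(30, r))) = Mul(-7, Pow(r, 2), Add(30, r)))
Function('M')(Y) = Add(-1, Y) (Function('M')(Y) = Add(-2, Add(Y, 1)) = Add(-2, Add(1, Y)) = Add(-1, Y))
x = -6
Add(Mul(x, Function('C')(5)), Function('M')(-4)) = Add(Mul(-6, Mul(7, Pow(5, 2), Add(-30, Mul(-1, 5)))), Add(-1, -4)) = Add(Mul(-6, Mul(7, 25, Add(-30, -5))), -5) = Add(Mul(-6, Mul(7, 25, -35)), -5) = Add(Mul(-6, -6125), -5) = Add(36750, -5) = 36745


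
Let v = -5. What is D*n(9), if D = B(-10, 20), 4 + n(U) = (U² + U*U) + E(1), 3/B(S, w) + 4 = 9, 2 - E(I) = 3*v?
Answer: 105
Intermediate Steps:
E(I) = 17 (E(I) = 2 - 3*(-5) = 2 - 1*(-15) = 2 + 15 = 17)
B(S, w) = ⅗ (B(S, w) = 3/(-4 + 9) = 3/5 = 3*(⅕) = ⅗)
n(U) = 13 + 2*U² (n(U) = -4 + ((U² + U*U) + 17) = -4 + ((U² + U²) + 17) = -4 + (2*U² + 17) = -4 + (17 + 2*U²) = 13 + 2*U²)
D = ⅗ ≈ 0.60000
D*n(9) = 3*(13 + 2*9²)/5 = 3*(13 + 2*81)/5 = 3*(13 + 162)/5 = (⅗)*175 = 105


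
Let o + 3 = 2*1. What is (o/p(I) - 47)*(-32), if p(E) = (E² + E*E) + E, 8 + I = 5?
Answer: 22592/15 ≈ 1506.1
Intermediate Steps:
I = -3 (I = -8 + 5 = -3)
p(E) = E + 2*E² (p(E) = (E² + E²) + E = 2*E² + E = E + 2*E²)
o = -1 (o = -3 + 2*1 = -3 + 2 = -1)
(o/p(I) - 47)*(-32) = (-1/((-3*(1 + 2*(-3)))) - 47)*(-32) = (-1/((-3*(1 - 6))) - 47)*(-32) = (-1/((-3*(-5))) - 47)*(-32) = (-1/15 - 47)*(-32) = -706/15*(-32) = 22592/15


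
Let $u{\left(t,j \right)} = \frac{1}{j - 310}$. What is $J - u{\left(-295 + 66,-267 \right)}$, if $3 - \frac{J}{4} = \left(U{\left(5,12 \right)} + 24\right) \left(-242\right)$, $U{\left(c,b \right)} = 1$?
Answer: $\frac{13970325}{577} \approx 24212.0$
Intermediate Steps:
$J = 24212$ ($J = 12 - 4 \left(1 + 24\right) \left(-242\right) = 12 - 4 \cdot 25 \left(-242\right) = 12 - -24200 = 12 + 24200 = 24212$)
$u{\left(t,j \right)} = \frac{1}{-310 + j}$
$J - u{\left(-295 + 66,-267 \right)} = 24212 - \frac{1}{-310 - 267} = 24212 - \frac{1}{-577} = 24212 - - \frac{1}{577} = 24212 + \frac{1}{577} = \frac{13970325}{577}$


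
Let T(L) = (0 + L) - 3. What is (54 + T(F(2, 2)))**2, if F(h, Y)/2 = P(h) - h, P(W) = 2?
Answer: 2601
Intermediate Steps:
F(h, Y) = 4 - 2*h (F(h, Y) = 2*(2 - h) = 4 - 2*h)
T(L) = -3 + L (T(L) = L - 3 = -3 + L)
(54 + T(F(2, 2)))**2 = (54 + (-3 + (4 - 2*2)))**2 = (54 + (-3 + (4 - 4)))**2 = (54 + (-3 + 0))**2 = (54 - 3)**2 = 51**2 = 2601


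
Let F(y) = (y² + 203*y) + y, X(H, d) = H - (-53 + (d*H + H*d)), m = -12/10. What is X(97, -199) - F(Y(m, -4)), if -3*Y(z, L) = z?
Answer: 966856/25 ≈ 38674.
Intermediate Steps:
m = -6/5 (m = -12*⅒ = -6/5 ≈ -1.2000)
Y(z, L) = -z/3
X(H, d) = 53 + H - 2*H*d (X(H, d) = H - (-53 + (H*d + H*d)) = H - (-53 + 2*H*d) = H + (53 - 2*H*d) = 53 + H - 2*H*d)
F(y) = y² + 204*y
X(97, -199) - F(Y(m, -4)) = (53 + 97 - 2*97*(-199)) - (-⅓*(-6/5))*(204 - ⅓*(-6/5)) = (53 + 97 + 38606) - 2*(204 + ⅖)/5 = 38756 - 2*1022/(5*5) = 38756 - 1*2044/25 = 38756 - 2044/25 = 966856/25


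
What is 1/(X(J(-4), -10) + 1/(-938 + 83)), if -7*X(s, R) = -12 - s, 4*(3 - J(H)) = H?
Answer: 5985/13673 ≈ 0.43772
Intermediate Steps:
J(H) = 3 - H/4
X(s, R) = 12/7 + s/7 (X(s, R) = -(-12 - s)/7 = 12/7 + s/7)
1/(X(J(-4), -10) + 1/(-938 + 83)) = 1/((12/7 + (3 - 1/4*(-4))/7) + 1/(-938 + 83)) = 1/((12/7 + (3 + 1)/7) + 1/(-855)) = 1/((12/7 + (1/7)*4) - 1/855) = 1/((12/7 + 4/7) - 1/855) = 1/(16/7 - 1/855) = 1/(13673/5985) = 5985/13673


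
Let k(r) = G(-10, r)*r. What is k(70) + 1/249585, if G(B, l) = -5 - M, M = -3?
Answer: -34941899/249585 ≈ -140.00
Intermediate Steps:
G(B, l) = -2 (G(B, l) = -5 - 1*(-3) = -5 + 3 = -2)
k(r) = -2*r
k(70) + 1/249585 = -2*70 + 1/249585 = -140 + 1/249585 = -34941899/249585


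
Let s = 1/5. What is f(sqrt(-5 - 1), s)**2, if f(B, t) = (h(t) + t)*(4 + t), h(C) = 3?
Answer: 112896/625 ≈ 180.63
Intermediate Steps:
s = 1/5 ≈ 0.20000
f(B, t) = (3 + t)*(4 + t)
f(sqrt(-5 - 1), s)**2 = (12 + (1/5)**2 + 7*(1/5))**2 = (12 + 1/25 + 7/5)**2 = (336/25)**2 = 112896/625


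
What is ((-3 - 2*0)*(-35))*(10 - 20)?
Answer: -1050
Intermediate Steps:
((-3 - 2*0)*(-35))*(10 - 20) = ((-3 + 0)*(-35))*(-10) = -3*(-35)*(-10) = 105*(-10) = -1050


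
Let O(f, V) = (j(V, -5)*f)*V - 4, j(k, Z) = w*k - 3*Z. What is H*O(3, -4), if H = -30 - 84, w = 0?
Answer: 20976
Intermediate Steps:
H = -114
j(k, Z) = -3*Z (j(k, Z) = 0*k - 3*Z = 0 - 3*Z = -3*Z)
O(f, V) = -4 + 15*V*f (O(f, V) = ((-3*(-5))*f)*V - 4 = (15*f)*V - 4 = 15*V*f - 4 = -4 + 15*V*f)
H*O(3, -4) = -114*(-4 + 15*(-4)*3) = -114*(-4 - 180) = -114*(-184) = 20976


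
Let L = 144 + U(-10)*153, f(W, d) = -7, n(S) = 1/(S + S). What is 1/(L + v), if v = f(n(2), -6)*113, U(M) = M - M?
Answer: -1/647 ≈ -0.0015456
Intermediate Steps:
n(S) = 1/(2*S)
U(M) = 0
L = 144 (L = 144 + 0*153 = 144 + 0 = 144)
v = -791 (v = -7*113 = -791)
1/(L + v) = 1/(144 - 791) = 1/(-647) = -1/647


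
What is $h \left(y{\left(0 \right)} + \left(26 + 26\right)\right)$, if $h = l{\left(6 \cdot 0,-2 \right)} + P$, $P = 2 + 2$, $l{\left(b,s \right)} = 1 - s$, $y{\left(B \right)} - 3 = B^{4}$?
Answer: $385$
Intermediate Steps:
$y{\left(B \right)} = 3 + B^{4}$
$P = 4$
$h = 7$ ($h = \left(1 - -2\right) + 4 = \left(1 + 2\right) + 4 = 3 + 4 = 7$)
$h \left(y{\left(0 \right)} + \left(26 + 26\right)\right) = 7 \left(\left(3 + 0^{4}\right) + \left(26 + 26\right)\right) = 7 \left(\left(3 + 0\right) + 52\right) = 7 \left(3 + 52\right) = 7 \cdot 55 = 385$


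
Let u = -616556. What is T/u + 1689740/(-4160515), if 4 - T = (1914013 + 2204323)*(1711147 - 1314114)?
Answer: 340146033921405141/128259524317 ≈ 2.6520e+6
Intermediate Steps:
T = -1635115297084 (T = 4 - (1914013 + 2204323)*(1711147 - 1314114) = 4 - 4118336*397033 = 4 - 1*1635115297088 = 4 - 1635115297088 = -1635115297084)
T/u + 1689740/(-4160515) = -1635115297084/(-616556) + 1689740/(-4160515) = -1635115297084*(-1/616556) + 1689740*(-1/4160515) = 408778824271/154139 - 337948/832103 = 340146033921405141/128259524317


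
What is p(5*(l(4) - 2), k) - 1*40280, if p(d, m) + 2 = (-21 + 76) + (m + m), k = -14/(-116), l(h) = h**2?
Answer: -1166576/29 ≈ -40227.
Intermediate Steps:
k = 7/58 (k = -14*(-1/116) = 7/58 ≈ 0.12069)
p(d, m) = 53 + 2*m (p(d, m) = -2 + ((-21 + 76) + (m + m)) = -2 + (55 + 2*m) = 53 + 2*m)
p(5*(l(4) - 2), k) - 1*40280 = (53 + 2*(7/58)) - 1*40280 = (53 + 7/29) - 40280 = 1544/29 - 40280 = -1166576/29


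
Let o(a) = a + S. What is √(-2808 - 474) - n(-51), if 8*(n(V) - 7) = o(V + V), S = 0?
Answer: 23/4 + I*√3282 ≈ 5.75 + 57.289*I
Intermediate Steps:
o(a) = a (o(a) = a + 0 = a)
n(V) = 7 + V/4 (n(V) = 7 + (V + V)/8 = 7 + (2*V)/8 = 7 + V/4)
√(-2808 - 474) - n(-51) = √(-2808 - 474) - (7 + (¼)*(-51)) = √(-3282) - (7 - 51/4) = I*√3282 - 1*(-23/4) = I*√3282 + 23/4 = 23/4 + I*√3282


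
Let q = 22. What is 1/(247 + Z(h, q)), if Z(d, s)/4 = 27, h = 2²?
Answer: 1/355 ≈ 0.0028169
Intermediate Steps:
h = 4
Z(d, s) = 108 (Z(d, s) = 4*27 = 108)
1/(247 + Z(h, q)) = 1/(247 + 108) = 1/355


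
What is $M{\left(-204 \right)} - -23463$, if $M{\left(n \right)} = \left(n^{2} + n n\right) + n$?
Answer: $106491$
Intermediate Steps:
$M{\left(n \right)} = n + 2 n^{2}$ ($M{\left(n \right)} = \left(n^{2} + n^{2}\right) + n = 2 n^{2} + n = n + 2 n^{2}$)
$M{\left(-204 \right)} - -23463 = - 204 \left(1 + 2 \left(-204\right)\right) - -23463 = - 204 \left(1 - 408\right) + 23463 = \left(-204\right) \left(-407\right) + 23463 = 83028 + 23463 = 106491$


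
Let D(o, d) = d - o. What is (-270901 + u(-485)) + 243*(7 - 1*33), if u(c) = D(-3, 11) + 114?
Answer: -277091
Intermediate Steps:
u(c) = 128 (u(c) = (11 - 1*(-3)) + 114 = (11 + 3) + 114 = 14 + 114 = 128)
(-270901 + u(-485)) + 243*(7 - 1*33) = (-270901 + 128) + 243*(7 - 1*33) = -270773 + 243*(7 - 33) = -270773 + 243*(-26) = -270773 - 6318 = -277091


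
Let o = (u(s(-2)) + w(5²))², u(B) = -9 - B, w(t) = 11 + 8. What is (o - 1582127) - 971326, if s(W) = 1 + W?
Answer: -2553332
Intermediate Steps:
w(t) = 19
o = 121 (o = ((-9 - (1 - 2)) + 19)² = ((-9 - 1*(-1)) + 19)² = ((-9 + 1) + 19)² = (-8 + 19)² = 11² = 121)
(o - 1582127) - 971326 = (121 - 1582127) - 971326 = -1582006 - 971326 = -2553332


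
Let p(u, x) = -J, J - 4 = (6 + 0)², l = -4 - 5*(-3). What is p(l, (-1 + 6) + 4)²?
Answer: 1600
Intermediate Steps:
l = 11 (l = -4 + 15 = 11)
J = 40 (J = 4 + (6 + 0)² = 4 + 6² = 4 + 36 = 40)
p(u, x) = -40 (p(u, x) = -1*40 = -40)
p(l, (-1 + 6) + 4)² = (-40)² = 1600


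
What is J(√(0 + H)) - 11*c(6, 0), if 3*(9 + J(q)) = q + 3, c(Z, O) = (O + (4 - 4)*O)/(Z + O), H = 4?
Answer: -22/3 ≈ -7.3333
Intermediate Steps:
c(Z, O) = O/(O + Z) (c(Z, O) = (O + 0*O)/(O + Z) = (O + 0)/(O + Z) = O/(O + Z))
J(q) = -8 + q/3 (J(q) = -9 + (q + 3)/3 = -9 + (3 + q)/3 = -9 + (1 + q/3) = -8 + q/3)
J(√(0 + H)) - 11*c(6, 0) = (-8 + √(0 + 4)/3) - 0/(0 + 6) = (-8 + √4/3) - 0/6 = (-8 + (⅓)*2) - 0/6 = (-8 + ⅔) - 11*0 = -22/3 + 0 = -22/3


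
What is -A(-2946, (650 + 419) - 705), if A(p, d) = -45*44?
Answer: 1980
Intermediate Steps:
A(p, d) = -1980
-A(-2946, (650 + 419) - 705) = -1*(-1980) = 1980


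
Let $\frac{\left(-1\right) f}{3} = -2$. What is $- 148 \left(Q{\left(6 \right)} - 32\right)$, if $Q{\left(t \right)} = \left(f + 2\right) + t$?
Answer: $2664$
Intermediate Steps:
$f = 6$ ($f = \left(-3\right) \left(-2\right) = 6$)
$Q{\left(t \right)} = 8 + t$ ($Q{\left(t \right)} = \left(6 + 2\right) + t = 8 + t$)
$- 148 \left(Q{\left(6 \right)} - 32\right) = - 148 \left(\left(8 + 6\right) - 32\right) = - 148 \left(14 - 32\right) = \left(-148\right) \left(-18\right) = 2664$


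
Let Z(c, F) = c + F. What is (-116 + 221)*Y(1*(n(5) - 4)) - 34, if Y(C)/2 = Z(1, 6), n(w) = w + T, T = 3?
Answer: 1436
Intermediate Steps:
n(w) = 3 + w (n(w) = w + 3 = 3 + w)
Z(c, F) = F + c
Y(C) = 14 (Y(C) = 2*(6 + 1) = 2*7 = 14)
(-116 + 221)*Y(1*(n(5) - 4)) - 34 = (-116 + 221)*14 - 34 = 105*14 - 34 = 1470 - 34 = 1436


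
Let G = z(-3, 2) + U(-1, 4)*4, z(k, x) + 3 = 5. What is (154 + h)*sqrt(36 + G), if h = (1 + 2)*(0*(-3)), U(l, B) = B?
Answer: 462*sqrt(6) ≈ 1131.7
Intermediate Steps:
z(k, x) = 2 (z(k, x) = -3 + 5 = 2)
G = 18 (G = 2 + 4*4 = 2 + 16 = 18)
h = 0 (h = 3*0 = 0)
(154 + h)*sqrt(36 + G) = (154 + 0)*sqrt(36 + 18) = 154*sqrt(54) = 154*(3*sqrt(6)) = 462*sqrt(6)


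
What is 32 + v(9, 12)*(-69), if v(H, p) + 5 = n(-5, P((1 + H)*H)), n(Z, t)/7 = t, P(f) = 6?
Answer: -2521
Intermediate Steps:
n(Z, t) = 7*t
v(H, p) = 37 (v(H, p) = -5 + 7*6 = -5 + 42 = 37)
32 + v(9, 12)*(-69) = 32 + 37*(-69) = 32 - 2553 = -2521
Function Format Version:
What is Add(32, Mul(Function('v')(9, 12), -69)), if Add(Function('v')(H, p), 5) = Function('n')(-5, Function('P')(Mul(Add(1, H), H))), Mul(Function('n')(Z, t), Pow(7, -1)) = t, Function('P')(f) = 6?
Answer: -2521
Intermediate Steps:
Function('n')(Z, t) = Mul(7, t)
Function('v')(H, p) = 37 (Function('v')(H, p) = Add(-5, Mul(7, 6)) = Add(-5, 42) = 37)
Add(32, Mul(Function('v')(9, 12), -69)) = Add(32, Mul(37, -69)) = Add(32, -2553) = -2521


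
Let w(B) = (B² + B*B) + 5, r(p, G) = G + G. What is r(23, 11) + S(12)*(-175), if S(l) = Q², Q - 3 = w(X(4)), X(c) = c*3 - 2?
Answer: -7571178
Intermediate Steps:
r(p, G) = 2*G
X(c) = -2 + 3*c (X(c) = 3*c - 2 = -2 + 3*c)
w(B) = 5 + 2*B² (w(B) = (B² + B²) + 5 = 2*B² + 5 = 5 + 2*B²)
Q = 208 (Q = 3 + (5 + 2*(-2 + 3*4)²) = 3 + (5 + 2*(-2 + 12)²) = 3 + (5 + 2*10²) = 3 + (5 + 2*100) = 3 + (5 + 200) = 3 + 205 = 208)
S(l) = 43264 (S(l) = 208² = 43264)
r(23, 11) + S(12)*(-175) = 2*11 + 43264*(-175) = 22 - 7571200 = -7571178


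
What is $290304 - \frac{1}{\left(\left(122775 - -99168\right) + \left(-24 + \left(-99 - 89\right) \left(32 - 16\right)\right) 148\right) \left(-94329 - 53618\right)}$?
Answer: $\frac{9740669968157183}{33553343971} \approx 2.903 \cdot 10^{5}$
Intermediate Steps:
$290304 - \frac{1}{\left(\left(122775 - -99168\right) + \left(-24 + \left(-99 - 89\right) \left(32 - 16\right)\right) 148\right) \left(-94329 - 53618\right)} = 290304 - \frac{1}{\left(\left(122775 + 99168\right) + \left(-24 - 3008\right) 148\right) \left(-147947\right)} = 290304 - \frac{1}{\left(221943 + \left(-24 - 3008\right) 148\right) \left(-147947\right)} = 290304 - \frac{1}{\left(221943 - 448736\right) \left(-147947\right)} = 290304 - \frac{1}{\left(-226793\right) \left(-147947\right)} = 290304 - \frac{1}{33553343971} = \frac{9740669968157183}{33553343971}$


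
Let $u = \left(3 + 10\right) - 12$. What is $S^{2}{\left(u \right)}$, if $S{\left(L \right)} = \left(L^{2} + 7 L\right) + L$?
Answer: $81$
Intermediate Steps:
$u = 1$ ($u = 13 - 12 = 1$)
$S{\left(L \right)} = L^{2} + 8 L$
$S^{2}{\left(u \right)} = \left(1 \left(8 + 1\right)\right)^{2} = \left(1 \cdot 9\right)^{2} = 9^{2} = 81$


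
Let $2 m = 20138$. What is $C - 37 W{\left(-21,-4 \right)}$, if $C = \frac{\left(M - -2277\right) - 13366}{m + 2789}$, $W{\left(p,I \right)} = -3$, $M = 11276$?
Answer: $\frac{1427425}{12858} \approx 111.01$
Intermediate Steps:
$m = 10069$ ($m = \frac{1}{2} \cdot 20138 = 10069$)
$C = \frac{187}{12858}$ ($C = \frac{\left(11276 - -2277\right) - 13366}{10069 + 2789} = \frac{\left(11276 + 2277\right) - 13366}{12858} = \left(13553 - 13366\right) \frac{1}{12858} = 187 \cdot \frac{1}{12858} = \frac{187}{12858} \approx 0.014543$)
$C - 37 W{\left(-21,-4 \right)} = \frac{187}{12858} - -111 = \frac{187}{12858} + 111 = \frac{1427425}{12858}$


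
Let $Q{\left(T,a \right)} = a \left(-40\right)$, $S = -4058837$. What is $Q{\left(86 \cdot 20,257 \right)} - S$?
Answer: $4048557$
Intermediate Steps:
$Q{\left(T,a \right)} = - 40 a$
$Q{\left(86 \cdot 20,257 \right)} - S = \left(-40\right) 257 - -4058837 = -10280 + 4058837 = 4048557$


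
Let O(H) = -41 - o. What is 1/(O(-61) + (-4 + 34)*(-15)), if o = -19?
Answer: -1/472 ≈ -0.0021186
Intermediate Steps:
O(H) = -22 (O(H) = -41 - 1*(-19) = -41 + 19 = -22)
1/(O(-61) + (-4 + 34)*(-15)) = 1/(-22 + (-4 + 34)*(-15)) = 1/(-22 + 30*(-15)) = 1/(-22 - 450) = 1/(-472) = -1/472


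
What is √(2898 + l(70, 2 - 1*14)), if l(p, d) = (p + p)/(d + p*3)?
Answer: 2*√789173/33 ≈ 53.840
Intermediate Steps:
l(p, d) = 2*p/(d + 3*p) (l(p, d) = (2*p)/(d + 3*p) = 2*p/(d + 3*p))
√(2898 + l(70, 2 - 1*14)) = √(2898 + 2*70/((2 - 1*14) + 3*70)) = √(2898 + 2*70/((2 - 14) + 210)) = √(2898 + 2*70/(-12 + 210)) = √(2898 + 2*70/198) = √(2898 + 2*70*(1/198)) = √(2898 + 70/99) = √(286972/99) = 2*√789173/33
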